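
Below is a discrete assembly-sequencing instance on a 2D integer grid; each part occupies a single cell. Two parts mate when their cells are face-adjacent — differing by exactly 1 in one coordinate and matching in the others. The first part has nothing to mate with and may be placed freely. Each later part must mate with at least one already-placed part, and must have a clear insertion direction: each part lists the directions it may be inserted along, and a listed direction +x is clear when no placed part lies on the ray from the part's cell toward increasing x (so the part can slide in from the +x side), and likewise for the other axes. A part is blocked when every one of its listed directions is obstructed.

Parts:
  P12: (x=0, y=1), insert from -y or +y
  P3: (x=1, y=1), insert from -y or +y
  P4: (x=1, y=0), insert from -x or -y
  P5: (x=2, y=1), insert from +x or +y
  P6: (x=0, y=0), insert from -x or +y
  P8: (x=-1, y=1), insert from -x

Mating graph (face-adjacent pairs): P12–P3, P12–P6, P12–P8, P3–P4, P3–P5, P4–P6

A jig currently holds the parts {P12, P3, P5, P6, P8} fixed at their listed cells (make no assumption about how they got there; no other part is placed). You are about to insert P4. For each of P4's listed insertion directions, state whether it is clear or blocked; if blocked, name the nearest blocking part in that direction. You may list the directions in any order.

-x: blocked by P6; -y: clear

-x: nearest on ray is P6@(0, 0) ⇒ blocked
-y: ray from P4(1, 0) has no placed part ⇒ clear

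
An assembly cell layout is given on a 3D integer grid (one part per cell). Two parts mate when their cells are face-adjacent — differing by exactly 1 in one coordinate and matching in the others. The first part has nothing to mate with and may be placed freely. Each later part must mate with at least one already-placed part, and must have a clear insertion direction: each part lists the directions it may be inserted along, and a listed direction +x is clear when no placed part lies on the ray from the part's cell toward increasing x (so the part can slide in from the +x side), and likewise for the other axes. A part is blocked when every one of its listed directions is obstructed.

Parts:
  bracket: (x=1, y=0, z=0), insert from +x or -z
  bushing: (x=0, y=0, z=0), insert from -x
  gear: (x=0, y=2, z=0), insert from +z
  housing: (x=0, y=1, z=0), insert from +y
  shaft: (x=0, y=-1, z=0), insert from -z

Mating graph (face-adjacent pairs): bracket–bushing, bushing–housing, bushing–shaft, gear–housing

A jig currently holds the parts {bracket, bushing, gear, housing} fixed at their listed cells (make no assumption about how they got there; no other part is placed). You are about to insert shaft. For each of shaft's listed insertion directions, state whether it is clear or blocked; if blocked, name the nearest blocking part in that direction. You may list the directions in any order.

-z: clear

-z: ray from shaft(0, -1, 0) has no placed part ⇒ clear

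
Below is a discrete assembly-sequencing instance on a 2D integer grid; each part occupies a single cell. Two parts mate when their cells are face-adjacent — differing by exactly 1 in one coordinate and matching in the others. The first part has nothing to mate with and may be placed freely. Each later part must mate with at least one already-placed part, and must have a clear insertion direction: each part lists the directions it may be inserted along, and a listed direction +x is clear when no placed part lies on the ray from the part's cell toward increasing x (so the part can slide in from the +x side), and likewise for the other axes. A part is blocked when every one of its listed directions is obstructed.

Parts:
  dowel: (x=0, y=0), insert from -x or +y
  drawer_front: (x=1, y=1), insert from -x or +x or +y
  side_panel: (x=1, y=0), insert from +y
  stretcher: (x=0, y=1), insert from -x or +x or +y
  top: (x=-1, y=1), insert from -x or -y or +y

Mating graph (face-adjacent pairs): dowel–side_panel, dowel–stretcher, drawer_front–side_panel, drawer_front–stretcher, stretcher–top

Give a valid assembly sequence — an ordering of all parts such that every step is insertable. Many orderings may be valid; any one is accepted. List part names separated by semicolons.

stretcher; dowel; side_panel; drawer_front; top

1. stretcher@(0, 1) [-x clear] — {stretcher}
2. dowel@(0, 0) [-x clear] — {dowel, stretcher}
3. side_panel@(1, 0) [+y clear] — {dowel, side_panel, stretcher}
4. drawer_front@(1, 1) [+x clear] — {dowel, drawer_front, side_panel, stretcher}
5. top@(-1, 1) [-x clear] — {dowel, drawer_front, side_panel, stretcher, top}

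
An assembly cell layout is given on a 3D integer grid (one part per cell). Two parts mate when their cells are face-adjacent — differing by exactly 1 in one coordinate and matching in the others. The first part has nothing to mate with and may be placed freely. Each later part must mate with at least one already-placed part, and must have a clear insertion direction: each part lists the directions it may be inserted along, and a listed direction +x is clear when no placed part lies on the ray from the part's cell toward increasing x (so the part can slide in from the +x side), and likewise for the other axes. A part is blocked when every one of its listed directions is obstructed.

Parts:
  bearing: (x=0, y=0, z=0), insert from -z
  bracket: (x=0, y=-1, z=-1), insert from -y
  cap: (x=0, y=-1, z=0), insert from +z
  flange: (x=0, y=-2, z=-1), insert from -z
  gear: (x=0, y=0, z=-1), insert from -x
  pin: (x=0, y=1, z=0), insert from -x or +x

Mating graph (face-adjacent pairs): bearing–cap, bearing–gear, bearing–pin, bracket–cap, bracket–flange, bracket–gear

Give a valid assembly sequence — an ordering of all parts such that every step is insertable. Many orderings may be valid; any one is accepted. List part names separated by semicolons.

pin; bearing; gear; bracket; flange; cap

1. pin@(0, 1, 0) [-x clear] — {pin}
2. bearing@(0, 0, 0) [-z clear] — {bearing, pin}
3. gear@(0, 0, -1) [-x clear] — {bearing, gear, pin}
4. bracket@(0, -1, -1) [-y clear] — {bearing, bracket, gear, pin}
5. flange@(0, -2, -1) [-z clear] — {bearing, bracket, flange, gear, pin}
6. cap@(0, -1, 0) [+z clear] — {bearing, bracket, cap, flange, gear, pin}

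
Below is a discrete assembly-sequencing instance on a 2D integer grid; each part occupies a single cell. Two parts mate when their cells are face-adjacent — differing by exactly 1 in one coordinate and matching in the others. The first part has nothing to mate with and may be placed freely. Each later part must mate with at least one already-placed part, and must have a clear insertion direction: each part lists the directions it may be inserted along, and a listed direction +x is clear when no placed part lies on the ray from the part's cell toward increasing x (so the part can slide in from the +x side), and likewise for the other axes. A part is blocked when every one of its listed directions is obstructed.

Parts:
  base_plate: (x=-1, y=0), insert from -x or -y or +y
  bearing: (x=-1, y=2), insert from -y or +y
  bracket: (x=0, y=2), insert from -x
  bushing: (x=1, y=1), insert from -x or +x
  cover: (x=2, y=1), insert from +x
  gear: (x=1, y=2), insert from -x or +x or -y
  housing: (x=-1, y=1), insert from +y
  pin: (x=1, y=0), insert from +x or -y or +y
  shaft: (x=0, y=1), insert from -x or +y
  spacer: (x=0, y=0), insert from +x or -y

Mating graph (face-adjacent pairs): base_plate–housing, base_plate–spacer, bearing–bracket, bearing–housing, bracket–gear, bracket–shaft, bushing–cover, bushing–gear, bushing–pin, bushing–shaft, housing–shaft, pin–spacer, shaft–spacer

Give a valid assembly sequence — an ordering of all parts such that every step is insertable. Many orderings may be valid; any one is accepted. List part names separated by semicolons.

1. bracket@(0, 2) [-x clear] — {bracket}
2. gear@(1, 2) [+x clear] — {bracket, gear}
3. shaft@(0, 1) [-x clear] — {bracket, gear, shaft}
4. spacer@(0, 0) [+x clear] — {bracket, gear, shaft, spacer}
5. base_plate@(-1, 0) [-x clear] — {base_plate, bracket, gear, shaft, spacer}
6. housing@(-1, 1) [+y clear] — {base_plate, bracket, gear, housing, shaft, spacer}
7. pin@(1, 0) [+x clear] — {base_plate, bracket, gear, housing, pin, shaft, spacer}
8. bushing@(1, 1) [+x clear] — {base_plate, bracket, bushing, gear, housing, pin, shaft, spacer}
9. cover@(2, 1) [+x clear] — {base_plate, bracket, bushing, cover, gear, housing, pin, shaft, spacer}
10. bearing@(-1, 2) [+y clear] — {base_plate, bearing, bracket, bushing, cover, gear, housing, pin, shaft, spacer}

bracket; gear; shaft; spacer; base_plate; housing; pin; bushing; cover; bearing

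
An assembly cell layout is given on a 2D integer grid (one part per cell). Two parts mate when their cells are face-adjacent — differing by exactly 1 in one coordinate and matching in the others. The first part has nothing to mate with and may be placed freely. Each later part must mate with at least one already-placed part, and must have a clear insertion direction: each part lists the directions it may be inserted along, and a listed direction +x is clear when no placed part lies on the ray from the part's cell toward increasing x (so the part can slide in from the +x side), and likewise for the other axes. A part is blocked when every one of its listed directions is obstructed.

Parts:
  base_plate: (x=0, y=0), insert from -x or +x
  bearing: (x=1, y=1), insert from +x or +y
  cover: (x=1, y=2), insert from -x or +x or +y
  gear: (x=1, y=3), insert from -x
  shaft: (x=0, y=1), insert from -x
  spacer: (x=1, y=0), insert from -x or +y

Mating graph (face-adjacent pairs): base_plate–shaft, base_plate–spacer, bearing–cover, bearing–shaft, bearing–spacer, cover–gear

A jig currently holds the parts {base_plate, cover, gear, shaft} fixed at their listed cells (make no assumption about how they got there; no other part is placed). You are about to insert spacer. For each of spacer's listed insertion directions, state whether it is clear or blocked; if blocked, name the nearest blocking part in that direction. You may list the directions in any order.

-x: nearest on ray is base_plate@(0, 0) ⇒ blocked
+y: nearest on ray is cover@(1, 2) ⇒ blocked

+y: blocked by cover; -x: blocked by base_plate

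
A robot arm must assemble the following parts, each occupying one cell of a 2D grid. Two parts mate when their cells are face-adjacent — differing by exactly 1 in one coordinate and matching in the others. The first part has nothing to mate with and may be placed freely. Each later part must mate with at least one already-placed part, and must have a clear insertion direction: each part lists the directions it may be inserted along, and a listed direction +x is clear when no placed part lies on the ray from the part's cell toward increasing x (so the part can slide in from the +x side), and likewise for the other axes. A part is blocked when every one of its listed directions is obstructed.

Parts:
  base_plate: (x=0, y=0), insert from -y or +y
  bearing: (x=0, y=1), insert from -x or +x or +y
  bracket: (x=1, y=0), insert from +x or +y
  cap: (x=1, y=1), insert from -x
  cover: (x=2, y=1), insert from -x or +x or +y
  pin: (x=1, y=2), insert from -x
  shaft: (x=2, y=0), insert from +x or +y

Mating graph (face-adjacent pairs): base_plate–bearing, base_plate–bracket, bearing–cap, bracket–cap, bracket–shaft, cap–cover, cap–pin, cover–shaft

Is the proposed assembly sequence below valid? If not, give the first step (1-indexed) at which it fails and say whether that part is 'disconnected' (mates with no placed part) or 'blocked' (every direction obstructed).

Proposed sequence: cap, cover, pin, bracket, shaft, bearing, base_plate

Valid

1. cap@(1, 1) [-x clear] — {cap}
2. cover@(2, 1) [+x clear] — {cap, cover}
3. pin@(1, 2) [-x clear] — {cap, cover, pin}
4. bracket@(1, 0) [+x clear] — {bracket, cap, cover, pin}
5. shaft@(2, 0) [+x clear] — {bracket, cap, cover, pin, shaft}
6. bearing@(0, 1) [-x clear] — {bearing, bracket, cap, cover, pin, shaft}
7. base_plate@(0, 0) [-y clear] — {base_plate, bearing, bracket, cap, cover, pin, shaft}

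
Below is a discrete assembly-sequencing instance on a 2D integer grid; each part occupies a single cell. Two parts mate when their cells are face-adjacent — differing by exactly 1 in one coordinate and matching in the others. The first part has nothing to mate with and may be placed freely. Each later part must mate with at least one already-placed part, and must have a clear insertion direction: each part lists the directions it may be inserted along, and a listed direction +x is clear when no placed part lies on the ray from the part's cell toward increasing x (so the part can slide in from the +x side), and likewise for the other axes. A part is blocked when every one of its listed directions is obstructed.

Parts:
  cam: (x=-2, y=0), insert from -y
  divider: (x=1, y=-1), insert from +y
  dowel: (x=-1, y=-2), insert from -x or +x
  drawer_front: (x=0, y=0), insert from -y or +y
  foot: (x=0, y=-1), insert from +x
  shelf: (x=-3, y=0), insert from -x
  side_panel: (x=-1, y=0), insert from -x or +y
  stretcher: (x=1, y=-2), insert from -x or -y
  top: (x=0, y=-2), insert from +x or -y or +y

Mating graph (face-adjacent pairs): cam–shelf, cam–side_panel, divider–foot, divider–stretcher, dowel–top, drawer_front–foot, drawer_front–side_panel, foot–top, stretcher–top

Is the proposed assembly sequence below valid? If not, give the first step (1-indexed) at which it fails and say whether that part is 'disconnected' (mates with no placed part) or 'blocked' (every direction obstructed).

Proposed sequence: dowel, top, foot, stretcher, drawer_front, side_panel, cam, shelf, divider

Valid

1. dowel@(-1, -2) [-x clear] — {dowel}
2. top@(0, -2) [+x clear] — {dowel, top}
3. foot@(0, -1) [+x clear] — {dowel, foot, top}
4. stretcher@(1, -2) [-y clear] — {dowel, foot, stretcher, top}
5. drawer_front@(0, 0) [+y clear] — {dowel, drawer_front, foot, stretcher, top}
6. side_panel@(-1, 0) [-x clear] — {dowel, drawer_front, foot, side_panel, stretcher, top}
7. cam@(-2, 0) [-y clear] — {cam, dowel, drawer_front, foot, side_panel, stretcher, top}
8. shelf@(-3, 0) [-x clear] — {cam, dowel, drawer_front, foot, shelf, side_panel, stretcher, top}
9. divider@(1, -1) [+y clear] — {cam, divider, dowel, drawer_front, foot, shelf, side_panel, stretcher, top}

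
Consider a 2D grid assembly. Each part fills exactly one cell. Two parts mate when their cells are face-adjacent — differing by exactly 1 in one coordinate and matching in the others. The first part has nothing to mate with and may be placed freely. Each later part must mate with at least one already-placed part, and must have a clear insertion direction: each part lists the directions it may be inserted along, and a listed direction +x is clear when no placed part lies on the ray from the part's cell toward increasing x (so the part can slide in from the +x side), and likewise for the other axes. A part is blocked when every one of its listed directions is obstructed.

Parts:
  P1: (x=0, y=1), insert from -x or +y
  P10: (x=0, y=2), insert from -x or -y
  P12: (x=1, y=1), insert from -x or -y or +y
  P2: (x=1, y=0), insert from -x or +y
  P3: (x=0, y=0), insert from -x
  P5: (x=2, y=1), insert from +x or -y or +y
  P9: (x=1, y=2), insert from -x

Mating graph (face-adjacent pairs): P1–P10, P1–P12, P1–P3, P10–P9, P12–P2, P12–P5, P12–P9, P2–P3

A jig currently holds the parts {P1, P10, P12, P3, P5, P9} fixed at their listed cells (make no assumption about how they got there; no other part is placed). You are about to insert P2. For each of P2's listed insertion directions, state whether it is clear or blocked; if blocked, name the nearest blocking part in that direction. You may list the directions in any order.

+y: blocked by P12; -x: blocked by P3

-x: nearest on ray is P3@(0, 0) ⇒ blocked
+y: nearest on ray is P12@(1, 1) ⇒ blocked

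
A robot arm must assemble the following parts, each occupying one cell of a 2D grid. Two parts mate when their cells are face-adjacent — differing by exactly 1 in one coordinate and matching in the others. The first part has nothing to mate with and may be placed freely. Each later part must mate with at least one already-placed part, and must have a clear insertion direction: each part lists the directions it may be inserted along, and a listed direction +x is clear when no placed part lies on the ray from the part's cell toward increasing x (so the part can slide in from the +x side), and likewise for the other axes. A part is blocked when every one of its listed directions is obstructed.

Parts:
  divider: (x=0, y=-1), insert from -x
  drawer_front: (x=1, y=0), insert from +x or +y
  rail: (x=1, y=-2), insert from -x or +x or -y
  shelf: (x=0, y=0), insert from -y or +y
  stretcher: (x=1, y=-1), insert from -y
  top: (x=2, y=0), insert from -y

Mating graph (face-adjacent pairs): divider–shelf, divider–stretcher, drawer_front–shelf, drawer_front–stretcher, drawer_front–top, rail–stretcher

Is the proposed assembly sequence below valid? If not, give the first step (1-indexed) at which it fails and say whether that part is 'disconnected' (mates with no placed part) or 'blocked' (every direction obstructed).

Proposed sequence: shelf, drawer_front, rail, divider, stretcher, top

Invalid at step 3 (disconnected)

1. shelf@(0, 0) [-y clear] — {shelf}
2. drawer_front@(1, 0) [+x clear] — {drawer_front, shelf}
3. rail@(1, -2) — no placed neighbour ⇒ disconnected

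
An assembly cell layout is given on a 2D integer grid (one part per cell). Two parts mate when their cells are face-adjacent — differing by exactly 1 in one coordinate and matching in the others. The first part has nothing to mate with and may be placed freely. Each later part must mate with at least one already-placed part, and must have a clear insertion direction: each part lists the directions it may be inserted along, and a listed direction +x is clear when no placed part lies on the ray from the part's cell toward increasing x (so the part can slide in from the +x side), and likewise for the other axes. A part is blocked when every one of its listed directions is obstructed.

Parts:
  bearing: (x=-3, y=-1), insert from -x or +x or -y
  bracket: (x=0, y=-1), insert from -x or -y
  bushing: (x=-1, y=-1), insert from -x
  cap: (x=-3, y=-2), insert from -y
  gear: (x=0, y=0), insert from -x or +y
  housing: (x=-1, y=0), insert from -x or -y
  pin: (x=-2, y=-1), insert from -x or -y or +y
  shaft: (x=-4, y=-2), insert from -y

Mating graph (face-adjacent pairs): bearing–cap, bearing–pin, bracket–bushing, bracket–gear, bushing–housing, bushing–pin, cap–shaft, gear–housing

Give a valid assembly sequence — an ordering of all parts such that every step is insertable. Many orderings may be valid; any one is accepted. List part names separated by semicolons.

1. bracket@(0, -1) [-x clear] — {bracket}
2. gear@(0, 0) [-x clear] — {bracket, gear}
3. housing@(-1, 0) [-x clear] — {bracket, gear, housing}
4. bushing@(-1, -1) [-x clear] — {bracket, bushing, gear, housing}
5. pin@(-2, -1) [-x clear] — {bracket, bushing, gear, housing, pin}
6. bearing@(-3, -1) [-x clear] — {bearing, bracket, bushing, gear, housing, pin}
7. cap@(-3, -2) [-y clear] — {bearing, bracket, bushing, cap, gear, housing, pin}
8. shaft@(-4, -2) [-y clear] — {bearing, bracket, bushing, cap, gear, housing, pin, shaft}

bracket; gear; housing; bushing; pin; bearing; cap; shaft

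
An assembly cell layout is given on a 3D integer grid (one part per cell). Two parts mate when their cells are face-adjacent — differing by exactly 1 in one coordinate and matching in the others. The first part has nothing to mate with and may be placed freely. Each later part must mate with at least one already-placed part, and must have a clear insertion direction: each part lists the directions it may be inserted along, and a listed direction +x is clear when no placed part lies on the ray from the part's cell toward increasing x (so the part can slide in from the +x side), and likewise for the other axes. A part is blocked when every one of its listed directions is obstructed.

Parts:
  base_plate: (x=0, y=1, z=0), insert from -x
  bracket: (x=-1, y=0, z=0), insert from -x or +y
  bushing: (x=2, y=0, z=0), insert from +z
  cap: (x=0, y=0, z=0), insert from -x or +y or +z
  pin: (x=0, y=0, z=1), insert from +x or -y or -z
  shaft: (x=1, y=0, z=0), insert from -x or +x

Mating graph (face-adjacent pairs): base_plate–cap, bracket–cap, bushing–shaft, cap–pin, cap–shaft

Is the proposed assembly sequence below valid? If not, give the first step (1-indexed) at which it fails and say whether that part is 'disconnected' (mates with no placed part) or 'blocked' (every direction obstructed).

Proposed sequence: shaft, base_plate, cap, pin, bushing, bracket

Invalid at step 2 (disconnected)

1. shaft@(1, 0, 0) [-x clear] — {shaft}
2. base_plate@(0, 1, 0) — no placed neighbour ⇒ disconnected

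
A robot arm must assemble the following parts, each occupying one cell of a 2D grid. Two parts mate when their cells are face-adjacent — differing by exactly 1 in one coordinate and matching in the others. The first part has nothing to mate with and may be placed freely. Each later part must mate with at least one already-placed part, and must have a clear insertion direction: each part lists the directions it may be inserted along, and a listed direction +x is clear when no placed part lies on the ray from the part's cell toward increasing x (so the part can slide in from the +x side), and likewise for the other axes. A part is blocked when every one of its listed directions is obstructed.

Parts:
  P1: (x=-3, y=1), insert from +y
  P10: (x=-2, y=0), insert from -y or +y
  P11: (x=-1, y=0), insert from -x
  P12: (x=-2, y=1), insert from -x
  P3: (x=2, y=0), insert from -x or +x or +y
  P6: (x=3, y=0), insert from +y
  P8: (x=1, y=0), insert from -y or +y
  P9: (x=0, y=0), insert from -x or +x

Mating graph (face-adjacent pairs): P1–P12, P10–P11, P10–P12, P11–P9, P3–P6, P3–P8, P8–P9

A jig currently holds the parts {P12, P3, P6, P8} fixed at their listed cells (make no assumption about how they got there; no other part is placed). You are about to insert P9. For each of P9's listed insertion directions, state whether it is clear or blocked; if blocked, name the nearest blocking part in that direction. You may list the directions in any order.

-x: ray from P9(0, 0) has no placed part ⇒ clear
+x: nearest on ray is P8@(1, 0) ⇒ blocked

+x: blocked by P8; -x: clear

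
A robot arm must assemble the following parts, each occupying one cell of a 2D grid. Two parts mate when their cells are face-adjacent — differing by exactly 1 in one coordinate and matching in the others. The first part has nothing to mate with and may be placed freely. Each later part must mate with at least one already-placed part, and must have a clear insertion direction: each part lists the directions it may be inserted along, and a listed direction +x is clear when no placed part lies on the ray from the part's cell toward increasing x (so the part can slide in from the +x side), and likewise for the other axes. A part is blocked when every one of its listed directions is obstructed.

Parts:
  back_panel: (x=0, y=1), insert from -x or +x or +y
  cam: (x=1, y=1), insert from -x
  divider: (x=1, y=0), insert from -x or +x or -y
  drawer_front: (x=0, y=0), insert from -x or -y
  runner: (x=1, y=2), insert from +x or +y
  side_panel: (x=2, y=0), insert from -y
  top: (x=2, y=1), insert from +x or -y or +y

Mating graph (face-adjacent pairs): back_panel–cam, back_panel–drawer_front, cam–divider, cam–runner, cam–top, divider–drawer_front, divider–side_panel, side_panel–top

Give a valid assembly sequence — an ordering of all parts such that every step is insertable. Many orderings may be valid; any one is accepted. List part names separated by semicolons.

1. top@(2, 1) [+x clear] — {top}
2. cam@(1, 1) [-x clear] — {cam, top}
3. divider@(1, 0) [-x clear] — {cam, divider, top}
4. back_panel@(0, 1) [-x clear] — {back_panel, cam, divider, top}
5. runner@(1, 2) [+x clear] — {back_panel, cam, divider, runner, top}
6. side_panel@(2, 0) [-y clear] — {back_panel, cam, divider, runner, side_panel, top}
7. drawer_front@(0, 0) [-x clear] — {back_panel, cam, divider, drawer_front, runner, side_panel, top}

top; cam; divider; back_panel; runner; side_panel; drawer_front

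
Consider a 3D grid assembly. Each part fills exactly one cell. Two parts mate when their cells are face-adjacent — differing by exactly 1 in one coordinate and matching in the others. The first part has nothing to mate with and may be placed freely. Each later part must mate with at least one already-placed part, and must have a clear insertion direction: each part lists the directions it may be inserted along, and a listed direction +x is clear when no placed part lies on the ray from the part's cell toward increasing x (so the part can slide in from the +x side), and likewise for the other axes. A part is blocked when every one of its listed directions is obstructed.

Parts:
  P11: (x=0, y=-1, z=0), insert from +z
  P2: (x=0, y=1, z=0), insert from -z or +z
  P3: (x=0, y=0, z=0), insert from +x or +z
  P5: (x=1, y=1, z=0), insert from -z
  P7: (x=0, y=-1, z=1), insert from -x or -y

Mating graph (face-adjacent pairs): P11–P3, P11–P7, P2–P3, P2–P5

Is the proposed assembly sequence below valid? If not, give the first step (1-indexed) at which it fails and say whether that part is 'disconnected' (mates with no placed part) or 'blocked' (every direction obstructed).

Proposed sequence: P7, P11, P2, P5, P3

1. P7@(0, -1, 1) [-x clear] — {P7}
2. P11@(0, -1, 0) — +z all obstructed ⇒ blocked

Invalid at step 2 (blocked)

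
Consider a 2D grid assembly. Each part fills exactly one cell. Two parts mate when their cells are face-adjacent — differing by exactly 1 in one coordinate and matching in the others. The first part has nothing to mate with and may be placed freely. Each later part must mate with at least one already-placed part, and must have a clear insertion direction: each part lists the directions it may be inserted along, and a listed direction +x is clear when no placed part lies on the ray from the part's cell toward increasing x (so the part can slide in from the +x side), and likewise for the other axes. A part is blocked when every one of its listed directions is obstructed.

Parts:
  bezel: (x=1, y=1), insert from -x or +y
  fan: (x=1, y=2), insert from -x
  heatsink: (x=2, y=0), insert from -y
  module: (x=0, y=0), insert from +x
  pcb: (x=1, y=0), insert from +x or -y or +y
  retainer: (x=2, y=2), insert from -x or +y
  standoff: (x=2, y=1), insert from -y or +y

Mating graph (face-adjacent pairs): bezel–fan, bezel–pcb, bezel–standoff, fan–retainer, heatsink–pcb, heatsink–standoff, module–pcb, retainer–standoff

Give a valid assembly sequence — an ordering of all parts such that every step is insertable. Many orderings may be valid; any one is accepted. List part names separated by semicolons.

module; pcb; heatsink; bezel; fan; standoff; retainer

1. module@(0, 0) [+x clear] — {module}
2. pcb@(1, 0) [+x clear] — {module, pcb}
3. heatsink@(2, 0) [-y clear] — {heatsink, module, pcb}
4. bezel@(1, 1) [-x clear] — {bezel, heatsink, module, pcb}
5. fan@(1, 2) [-x clear] — {bezel, fan, heatsink, module, pcb}
6. standoff@(2, 1) [+y clear] — {bezel, fan, heatsink, module, pcb, standoff}
7. retainer@(2, 2) [+y clear] — {bezel, fan, heatsink, module, pcb, retainer, standoff}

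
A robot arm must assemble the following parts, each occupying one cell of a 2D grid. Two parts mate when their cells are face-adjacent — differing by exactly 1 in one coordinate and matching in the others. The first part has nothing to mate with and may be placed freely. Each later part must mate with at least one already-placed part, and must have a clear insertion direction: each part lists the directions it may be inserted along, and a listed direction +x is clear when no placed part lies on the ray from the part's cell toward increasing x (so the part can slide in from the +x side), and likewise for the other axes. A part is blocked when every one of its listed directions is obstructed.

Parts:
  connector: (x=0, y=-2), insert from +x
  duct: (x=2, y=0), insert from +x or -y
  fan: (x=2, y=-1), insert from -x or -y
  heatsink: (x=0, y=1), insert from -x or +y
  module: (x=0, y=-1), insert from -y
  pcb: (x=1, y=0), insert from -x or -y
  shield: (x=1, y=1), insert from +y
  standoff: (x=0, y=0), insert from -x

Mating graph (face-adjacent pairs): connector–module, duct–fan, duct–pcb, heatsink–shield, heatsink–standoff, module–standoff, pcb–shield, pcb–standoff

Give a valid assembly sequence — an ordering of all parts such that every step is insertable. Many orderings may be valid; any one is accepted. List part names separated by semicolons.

1. module@(0, -1) [-y clear] — {module}
2. connector@(0, -2) [+x clear] — {connector, module}
3. standoff@(0, 0) [-x clear] — {connector, module, standoff}
4. heatsink@(0, 1) [-x clear] — {connector, heatsink, module, standoff}
5. pcb@(1, 0) [-y clear] — {connector, heatsink, module, pcb, standoff}
6. duct@(2, 0) [+x clear] — {connector, duct, heatsink, module, pcb, standoff}
7. fan@(2, -1) [-y clear] — {connector, duct, fan, heatsink, module, pcb, standoff}
8. shield@(1, 1) [+y clear] — {connector, duct, fan, heatsink, module, pcb, shield, standoff}

module; connector; standoff; heatsink; pcb; duct; fan; shield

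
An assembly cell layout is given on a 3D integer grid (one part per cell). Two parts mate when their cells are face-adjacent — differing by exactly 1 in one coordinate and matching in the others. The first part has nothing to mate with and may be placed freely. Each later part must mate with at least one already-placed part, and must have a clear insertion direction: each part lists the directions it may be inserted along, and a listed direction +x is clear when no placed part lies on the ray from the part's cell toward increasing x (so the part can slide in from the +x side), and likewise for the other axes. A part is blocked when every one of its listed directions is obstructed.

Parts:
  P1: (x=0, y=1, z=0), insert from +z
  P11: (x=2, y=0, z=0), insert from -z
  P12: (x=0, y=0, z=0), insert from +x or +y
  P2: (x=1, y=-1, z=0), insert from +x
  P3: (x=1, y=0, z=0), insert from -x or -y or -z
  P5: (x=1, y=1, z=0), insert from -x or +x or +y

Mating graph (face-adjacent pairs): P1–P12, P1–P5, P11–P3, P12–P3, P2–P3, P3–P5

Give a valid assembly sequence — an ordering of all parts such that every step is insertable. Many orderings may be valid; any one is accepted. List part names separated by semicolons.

1. P12@(0, 0, 0) [+x clear] — {P12}
2. P3@(1, 0, 0) [-y clear] — {P12, P3}
3. P5@(1, 1, 0) [-x clear] — {P12, P3, P5}
4. P11@(2, 0, 0) [-z clear] — {P11, P12, P3, P5}
5. P2@(1, -1, 0) [+x clear] — {P11, P12, P2, P3, P5}
6. P1@(0, 1, 0) [+z clear] — {P1, P11, P12, P2, P3, P5}

P12; P3; P5; P11; P2; P1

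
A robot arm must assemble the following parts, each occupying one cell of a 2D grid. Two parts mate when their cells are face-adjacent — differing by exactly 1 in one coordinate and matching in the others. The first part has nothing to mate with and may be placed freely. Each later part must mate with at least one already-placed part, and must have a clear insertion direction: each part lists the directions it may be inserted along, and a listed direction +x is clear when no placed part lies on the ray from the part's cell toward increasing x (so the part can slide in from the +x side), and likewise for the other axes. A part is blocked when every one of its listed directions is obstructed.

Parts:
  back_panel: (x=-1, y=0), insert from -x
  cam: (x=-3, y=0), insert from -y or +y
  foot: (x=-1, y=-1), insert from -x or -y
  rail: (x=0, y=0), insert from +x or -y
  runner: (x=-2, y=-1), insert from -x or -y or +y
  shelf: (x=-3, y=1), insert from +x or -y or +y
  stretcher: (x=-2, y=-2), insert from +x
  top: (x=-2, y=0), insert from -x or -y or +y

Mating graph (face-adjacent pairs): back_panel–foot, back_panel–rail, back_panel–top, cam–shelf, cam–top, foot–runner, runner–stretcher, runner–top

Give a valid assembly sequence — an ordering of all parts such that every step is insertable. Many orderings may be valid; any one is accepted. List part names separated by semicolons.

rail; back_panel; top; cam; shelf; runner; stretcher; foot

1. rail@(0, 0) [+x clear] — {rail}
2. back_panel@(-1, 0) [-x clear] — {back_panel, rail}
3. top@(-2, 0) [-x clear] — {back_panel, rail, top}
4. cam@(-3, 0) [-y clear] — {back_panel, cam, rail, top}
5. shelf@(-3, 1) [+x clear] — {back_panel, cam, rail, shelf, top}
6. runner@(-2, -1) [-x clear] — {back_panel, cam, rail, runner, shelf, top}
7. stretcher@(-2, -2) [+x clear] — {back_panel, cam, rail, runner, shelf, stretcher, top}
8. foot@(-1, -1) [-y clear] — {back_panel, cam, foot, rail, runner, shelf, stretcher, top}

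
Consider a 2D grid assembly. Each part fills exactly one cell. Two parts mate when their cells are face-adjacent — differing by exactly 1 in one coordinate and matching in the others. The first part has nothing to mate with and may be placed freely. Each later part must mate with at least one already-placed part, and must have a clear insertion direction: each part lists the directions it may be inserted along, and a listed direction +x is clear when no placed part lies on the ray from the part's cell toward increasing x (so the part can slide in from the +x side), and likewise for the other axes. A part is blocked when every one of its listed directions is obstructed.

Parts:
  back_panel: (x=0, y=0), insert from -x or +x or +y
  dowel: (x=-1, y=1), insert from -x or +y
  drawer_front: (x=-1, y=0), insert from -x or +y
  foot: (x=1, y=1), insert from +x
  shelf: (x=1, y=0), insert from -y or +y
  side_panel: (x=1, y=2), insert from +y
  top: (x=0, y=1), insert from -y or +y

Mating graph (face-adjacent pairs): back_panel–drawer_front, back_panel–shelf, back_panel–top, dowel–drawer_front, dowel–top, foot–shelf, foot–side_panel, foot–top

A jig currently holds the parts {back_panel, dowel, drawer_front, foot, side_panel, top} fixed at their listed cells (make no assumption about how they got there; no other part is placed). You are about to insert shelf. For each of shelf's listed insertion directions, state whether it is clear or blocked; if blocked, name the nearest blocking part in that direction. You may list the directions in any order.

+y: blocked by foot; -y: clear

-y: ray from shelf(1, 0) has no placed part ⇒ clear
+y: nearest on ray is foot@(1, 1) ⇒ blocked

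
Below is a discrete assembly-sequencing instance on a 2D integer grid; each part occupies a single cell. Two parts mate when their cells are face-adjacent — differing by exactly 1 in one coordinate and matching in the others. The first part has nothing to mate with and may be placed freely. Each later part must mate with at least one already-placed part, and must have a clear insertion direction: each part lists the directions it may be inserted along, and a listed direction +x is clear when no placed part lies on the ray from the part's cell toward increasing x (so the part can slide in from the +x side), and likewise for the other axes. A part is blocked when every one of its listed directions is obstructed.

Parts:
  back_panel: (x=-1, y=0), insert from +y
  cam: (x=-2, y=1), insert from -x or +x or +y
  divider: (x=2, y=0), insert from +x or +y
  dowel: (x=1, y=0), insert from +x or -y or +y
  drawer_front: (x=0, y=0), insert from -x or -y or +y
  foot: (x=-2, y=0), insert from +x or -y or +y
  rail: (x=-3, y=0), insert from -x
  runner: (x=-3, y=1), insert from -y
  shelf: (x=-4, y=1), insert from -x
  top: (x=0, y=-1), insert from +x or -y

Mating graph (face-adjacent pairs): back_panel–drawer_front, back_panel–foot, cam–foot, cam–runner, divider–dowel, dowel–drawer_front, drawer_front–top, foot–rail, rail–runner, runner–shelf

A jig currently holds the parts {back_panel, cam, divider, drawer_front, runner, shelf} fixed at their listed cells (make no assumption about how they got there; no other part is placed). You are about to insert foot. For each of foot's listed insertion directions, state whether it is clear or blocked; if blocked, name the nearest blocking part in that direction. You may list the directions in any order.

+x: nearest on ray is back_panel@(-1, 0) ⇒ blocked
-y: ray from foot(-2, 0) has no placed part ⇒ clear
+y: nearest on ray is cam@(-2, 1) ⇒ blocked

+x: blocked by back_panel; +y: blocked by cam; -y: clear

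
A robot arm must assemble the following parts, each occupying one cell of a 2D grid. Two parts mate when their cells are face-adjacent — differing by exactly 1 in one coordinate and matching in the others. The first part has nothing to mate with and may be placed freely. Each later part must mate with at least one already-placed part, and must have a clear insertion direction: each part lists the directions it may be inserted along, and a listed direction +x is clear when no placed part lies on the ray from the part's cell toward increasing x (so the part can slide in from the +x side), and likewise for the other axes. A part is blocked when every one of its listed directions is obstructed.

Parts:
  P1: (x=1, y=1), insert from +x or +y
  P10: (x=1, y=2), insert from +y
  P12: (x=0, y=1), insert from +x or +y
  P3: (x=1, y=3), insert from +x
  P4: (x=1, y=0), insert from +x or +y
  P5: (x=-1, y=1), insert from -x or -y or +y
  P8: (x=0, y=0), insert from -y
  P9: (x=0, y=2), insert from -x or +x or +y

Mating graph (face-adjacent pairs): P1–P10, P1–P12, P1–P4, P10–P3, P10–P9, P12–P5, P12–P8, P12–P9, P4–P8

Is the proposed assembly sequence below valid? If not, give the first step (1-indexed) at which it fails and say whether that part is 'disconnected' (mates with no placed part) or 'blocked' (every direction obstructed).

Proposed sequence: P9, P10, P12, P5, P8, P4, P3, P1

1. P9@(0, 2) [-x clear] — {P9}
2. P10@(1, 2) [+y clear] — {P10, P9}
3. P12@(0, 1) [+x clear] — {P10, P12, P9}
4. P5@(-1, 1) [-x clear] — {P10, P12, P5, P9}
5. P8@(0, 0) [-y clear] — {P10, P12, P5, P8, P9}
6. P4@(1, 0) [+x clear] — {P10, P12, P4, P5, P8, P9}
7. P3@(1, 3) [+x clear] — {P10, P12, P3, P4, P5, P8, P9}
8. P1@(1, 1) [+x clear] — {P1, P10, P12, P3, P4, P5, P8, P9}

Valid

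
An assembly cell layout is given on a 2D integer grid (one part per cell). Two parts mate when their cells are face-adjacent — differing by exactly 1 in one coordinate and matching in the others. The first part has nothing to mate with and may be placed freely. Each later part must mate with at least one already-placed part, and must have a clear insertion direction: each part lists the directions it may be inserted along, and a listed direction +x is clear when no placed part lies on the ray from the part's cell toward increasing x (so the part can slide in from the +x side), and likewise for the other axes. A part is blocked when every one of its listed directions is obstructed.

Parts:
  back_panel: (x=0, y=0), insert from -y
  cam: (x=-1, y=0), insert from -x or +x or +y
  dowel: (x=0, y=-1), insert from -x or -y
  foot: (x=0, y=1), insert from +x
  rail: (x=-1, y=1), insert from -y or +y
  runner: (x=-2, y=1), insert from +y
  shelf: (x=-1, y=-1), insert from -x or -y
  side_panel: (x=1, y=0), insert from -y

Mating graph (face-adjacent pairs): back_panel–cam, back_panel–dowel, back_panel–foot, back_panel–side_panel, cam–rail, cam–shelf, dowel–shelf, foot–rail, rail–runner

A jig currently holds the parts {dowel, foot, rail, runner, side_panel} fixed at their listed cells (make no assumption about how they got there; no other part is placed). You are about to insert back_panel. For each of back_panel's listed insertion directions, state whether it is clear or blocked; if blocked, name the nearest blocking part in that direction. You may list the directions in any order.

-y: blocked by dowel

-y: nearest on ray is dowel@(0, -1) ⇒ blocked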